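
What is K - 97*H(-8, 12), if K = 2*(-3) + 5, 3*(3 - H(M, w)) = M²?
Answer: 5332/3 ≈ 1777.3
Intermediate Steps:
H(M, w) = 3 - M²/3
K = -1 (K = -6 + 5 = -1)
K - 97*H(-8, 12) = -1 - 97*(3 - ⅓*(-8)²) = -1 - 97*(3 - ⅓*64) = -1 - 97*(3 - 64/3) = -1 - 97*(-55/3) = -1 + 5335/3 = 5332/3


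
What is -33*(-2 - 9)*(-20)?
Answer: -7260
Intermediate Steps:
-33*(-2 - 9)*(-20) = -(-363)*(-20) = -33*220 = -7260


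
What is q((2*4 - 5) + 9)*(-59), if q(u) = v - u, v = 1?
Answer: 649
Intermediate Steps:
q(u) = 1 - u
q((2*4 - 5) + 9)*(-59) = (1 - ((2*4 - 5) + 9))*(-59) = (1 - ((8 - 5) + 9))*(-59) = (1 - (3 + 9))*(-59) = (1 - 1*12)*(-59) = (1 - 12)*(-59) = -11*(-59) = 649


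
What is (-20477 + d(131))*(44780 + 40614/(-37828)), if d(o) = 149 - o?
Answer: -2475388810481/2702 ≈ -9.1613e+8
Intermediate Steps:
(-20477 + d(131))*(44780 + 40614/(-37828)) = (-20477 + (149 - 1*131))*(44780 + 40614/(-37828)) = (-20477 + (149 - 131))*(44780 + 40614*(-1/37828)) = (-20477 + 18)*(44780 - 2901/2702) = -20459*120992659/2702 = -2475388810481/2702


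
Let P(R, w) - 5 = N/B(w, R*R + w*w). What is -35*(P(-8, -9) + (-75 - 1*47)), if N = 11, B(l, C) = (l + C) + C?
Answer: 1150310/281 ≈ 4093.6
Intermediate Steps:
B(l, C) = l + 2*C (B(l, C) = (C + l) + C = l + 2*C)
P(R, w) = 5 + 11/(w + 2*R² + 2*w²) (P(R, w) = 5 + 11/(w + 2*(R*R + w*w)) = 5 + 11/(w + 2*(R² + w²)) = 5 + 11/(w + (2*R² + 2*w²)) = 5 + 11/(w + 2*R² + 2*w²))
-35*(P(-8, -9) + (-75 - 1*47)) = -35*((5 + 11/(-9 + 2*(-8)² + 2*(-9)²)) + (-75 - 1*47)) = -35*((5 + 11/(-9 + 2*64 + 2*81)) + (-75 - 47)) = -35*((5 + 11/(-9 + 128 + 162)) - 122) = -35*((5 + 11/281) - 122) = -35*(1416/281 - 122) = -35*(-32866/281) = 1150310/281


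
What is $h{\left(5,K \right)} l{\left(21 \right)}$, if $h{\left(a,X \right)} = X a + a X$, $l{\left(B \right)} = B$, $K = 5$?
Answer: $1050$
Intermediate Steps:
$h{\left(a,X \right)} = 2 X a$ ($h{\left(a,X \right)} = X a + X a = 2 X a$)
$h{\left(5,K \right)} l{\left(21 \right)} = 2 \cdot 5 \cdot 5 \cdot 21 = 50 \cdot 21 = 1050$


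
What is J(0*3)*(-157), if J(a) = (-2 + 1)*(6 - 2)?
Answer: 628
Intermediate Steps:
J(a) = -4 (J(a) = -1*4 = -4)
J(0*3)*(-157) = -4*(-157) = 628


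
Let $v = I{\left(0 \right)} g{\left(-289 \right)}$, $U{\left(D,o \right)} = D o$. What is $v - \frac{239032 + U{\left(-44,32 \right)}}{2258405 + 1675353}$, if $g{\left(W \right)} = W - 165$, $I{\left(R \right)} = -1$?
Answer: $\frac{892844254}{1966879} \approx 453.94$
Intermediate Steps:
$g{\left(W \right)} = -165 + W$
$v = 454$ ($v = - (-165 - 289) = \left(-1\right) \left(-454\right) = 454$)
$v - \frac{239032 + U{\left(-44,32 \right)}}{2258405 + 1675353} = 454 - \frac{239032 - 1408}{2258405 + 1675353} = 454 - \frac{239032 - 1408}{3933758} = 454 - 237624 \cdot \frac{1}{3933758} = 454 - \frac{118812}{1966879} = \frac{892844254}{1966879}$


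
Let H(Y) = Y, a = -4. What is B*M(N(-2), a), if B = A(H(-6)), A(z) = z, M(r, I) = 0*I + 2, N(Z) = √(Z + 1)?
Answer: -12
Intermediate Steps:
N(Z) = √(1 + Z)
M(r, I) = 2 (M(r, I) = 0 + 2 = 2)
B = -6
B*M(N(-2), a) = -6*2 = -12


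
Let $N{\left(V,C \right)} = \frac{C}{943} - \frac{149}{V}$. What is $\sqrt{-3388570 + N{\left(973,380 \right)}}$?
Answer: $\frac{i \sqrt{2852761702398347383}}{917539} \approx 1840.8 i$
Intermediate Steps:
$N{\left(V,C \right)} = - \frac{149}{V} + \frac{C}{943}$ ($N{\left(V,C \right)} = C \frac{1}{943} - \frac{149}{V} = \frac{C}{943} - \frac{149}{V} = - \frac{149}{V} + \frac{C}{943}$)
$\sqrt{-3388570 + N{\left(973,380 \right)}} = \sqrt{-3388570 + \left(- \frac{149}{973} + \frac{1}{943} \cdot 380\right)} = \sqrt{-3388570 + \left(\left(-149\right) \frac{1}{973} + \frac{380}{943}\right)} = \sqrt{-3388570 + \left(- \frac{149}{973} + \frac{380}{943}\right)} = \sqrt{-3388570 + \frac{229233}{917539}} = \sqrt{- \frac{3109144899997}{917539}} = \frac{i \sqrt{2852761702398347383}}{917539}$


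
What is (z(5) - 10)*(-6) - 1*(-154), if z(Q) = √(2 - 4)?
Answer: 214 - 6*I*√2 ≈ 214.0 - 8.4853*I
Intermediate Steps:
z(Q) = I*√2 (z(Q) = √(-2) = I*√2)
(z(5) - 10)*(-6) - 1*(-154) = (I*√2 - 10)*(-6) - 1*(-154) = (-10 + I*√2)*(-6) + 154 = (60 - 6*I*√2) + 154 = 214 - 6*I*√2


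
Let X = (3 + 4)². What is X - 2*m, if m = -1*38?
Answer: 125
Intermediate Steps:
X = 49 (X = 7² = 49)
m = -38
X - 2*m = 49 - 2*(-38) = 49 + 76 = 125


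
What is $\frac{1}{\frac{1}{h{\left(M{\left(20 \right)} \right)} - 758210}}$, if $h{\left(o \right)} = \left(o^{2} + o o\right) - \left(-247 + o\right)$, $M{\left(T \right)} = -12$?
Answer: $-757663$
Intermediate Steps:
$h{\left(o \right)} = 247 - o + 2 o^{2}$ ($h{\left(o \right)} = \left(o^{2} + o^{2}\right) - \left(-247 + o\right) = 2 o^{2} - \left(-247 + o\right) = 247 - o + 2 o^{2}$)
$\frac{1}{\frac{1}{h{\left(M{\left(20 \right)} \right)} - 758210}} = \frac{1}{\frac{1}{\left(247 - -12 + 2 \left(-12\right)^{2}\right) - 758210}} = \frac{1}{\frac{1}{\left(247 + 12 + 2 \cdot 144\right) - 758210}} = \frac{1}{\frac{1}{\left(247 + 12 + 288\right) - 758210}} = \frac{1}{\frac{1}{547 - 758210}} = \frac{1}{\frac{1}{-757663}} = \frac{1}{- \frac{1}{757663}} = -757663$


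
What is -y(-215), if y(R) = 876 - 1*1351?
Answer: 475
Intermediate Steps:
y(R) = -475 (y(R) = 876 - 1351 = -475)
-y(-215) = -1*(-475) = 475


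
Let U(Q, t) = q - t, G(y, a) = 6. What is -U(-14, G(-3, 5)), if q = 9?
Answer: -3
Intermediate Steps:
U(Q, t) = 9 - t
-U(-14, G(-3, 5)) = -(9 - 1*6) = -(9 - 6) = -1*3 = -3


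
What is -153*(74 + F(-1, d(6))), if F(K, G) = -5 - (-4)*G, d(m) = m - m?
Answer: -10557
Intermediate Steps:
d(m) = 0
F(K, G) = -5 + 4*G
-153*(74 + F(-1, d(6))) = -153*(74 + (-5 + 4*0)) = -153*(74 + (-5 + 0)) = -153*(74 - 5) = -153*69 = -10557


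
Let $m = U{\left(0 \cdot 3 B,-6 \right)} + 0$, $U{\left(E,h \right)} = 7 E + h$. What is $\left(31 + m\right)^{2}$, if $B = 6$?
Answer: $625$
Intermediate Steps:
$U{\left(E,h \right)} = h + 7 E$
$m = -6$ ($m = \left(-6 + 7 \cdot 0 \cdot 3 \cdot 6\right) + 0 = \left(-6 + 7 \cdot 0 \cdot 6\right) + 0 = \left(-6 + 7 \cdot 0\right) + 0 = \left(-6 + 0\right) + 0 = -6 + 0 = -6$)
$\left(31 + m\right)^{2} = \left(31 - 6\right)^{2} = 25^{2} = 625$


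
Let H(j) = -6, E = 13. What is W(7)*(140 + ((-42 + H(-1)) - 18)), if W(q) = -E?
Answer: -962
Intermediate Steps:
W(q) = -13 (W(q) = -1*13 = -13)
W(7)*(140 + ((-42 + H(-1)) - 18)) = -13*(140 + ((-42 - 6) - 18)) = -13*(140 + (-48 - 18)) = -13*(140 - 66) = -13*74 = -962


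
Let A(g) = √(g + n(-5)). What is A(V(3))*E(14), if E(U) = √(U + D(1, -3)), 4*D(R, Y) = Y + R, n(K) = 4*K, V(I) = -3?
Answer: 3*I*√138/2 ≈ 17.621*I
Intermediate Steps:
D(R, Y) = R/4 + Y/4 (D(R, Y) = (Y + R)/4 = (R + Y)/4 = R/4 + Y/4)
A(g) = √(-20 + g) (A(g) = √(g + 4*(-5)) = √(g - 20) = √(-20 + g))
E(U) = √(-½ + U) (E(U) = √(U + ((¼)*1 + (¼)*(-3))) = √(U + (¼ - ¾)) = √(U - ½) = √(-½ + U))
A(V(3))*E(14) = √(-20 - 3)*(√(-2 + 4*14)/2) = √(-23)*(√(-2 + 56)/2) = (I*√23)*(√54/2) = (I*√23)*((3*√6)/2) = (I*√23)*(3*√6/2) = 3*I*√138/2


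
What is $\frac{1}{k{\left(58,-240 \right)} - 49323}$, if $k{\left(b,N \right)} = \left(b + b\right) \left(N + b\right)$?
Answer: $- \frac{1}{70435} \approx -1.4197 \cdot 10^{-5}$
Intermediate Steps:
$k{\left(b,N \right)} = 2 b \left(N + b\right)$
$\frac{1}{k{\left(58,-240 \right)} - 49323} = \frac{1}{2 \cdot 58 \left(-240 + 58\right) - 49323} = \frac{1}{2 \cdot 58 \left(-182\right) - 49323} = \frac{1}{-21112 - 49323} = \frac{1}{-70435} = - \frac{1}{70435}$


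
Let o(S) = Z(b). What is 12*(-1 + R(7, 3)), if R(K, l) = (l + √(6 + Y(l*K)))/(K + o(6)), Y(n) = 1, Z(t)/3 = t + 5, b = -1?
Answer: -192/19 + 12*√7/19 ≈ -8.4343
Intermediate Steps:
Z(t) = 15 + 3*t (Z(t) = 3*(t + 5) = 3*(5 + t) = 15 + 3*t)
o(S) = 12 (o(S) = 15 + 3*(-1) = 15 - 3 = 12)
R(K, l) = (l + √7)/(12 + K) (R(K, l) = (l + √(6 + 1))/(K + 12) = (l + √7)/(12 + K))
12*(-1 + R(7, 3)) = 12*(-1 + (3 + √7)/(12 + 7)) = 12*(-1 + (3 + √7)/19) = 12*(-1 + (3/19 + √7/19)) = 12*(-16/19 + √7/19) = -192/19 + 12*√7/19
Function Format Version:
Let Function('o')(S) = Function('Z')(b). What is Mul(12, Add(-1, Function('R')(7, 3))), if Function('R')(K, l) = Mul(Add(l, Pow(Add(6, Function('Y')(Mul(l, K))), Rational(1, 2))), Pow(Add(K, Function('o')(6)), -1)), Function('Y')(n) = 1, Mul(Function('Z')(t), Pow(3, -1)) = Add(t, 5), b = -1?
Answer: Add(Rational(-192, 19), Mul(Rational(12, 19), Pow(7, Rational(1, 2)))) ≈ -8.4343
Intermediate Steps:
Function('Z')(t) = Add(15, Mul(3, t)) (Function('Z')(t) = Mul(3, Add(t, 5)) = Mul(3, Add(5, t)) = Add(15, Mul(3, t)))
Function('o')(S) = 12 (Function('o')(S) = Add(15, Mul(3, -1)) = Add(15, -3) = 12)
Function('R')(K, l) = Mul(Pow(Add(12, K), -1), Add(l, Pow(7, Rational(1, 2)))) (Function('R')(K, l) = Mul(Add(l, Pow(Add(6, 1), Rational(1, 2))), Pow(Add(K, 12), -1)) = Mul(Add(l, Pow(7, Rational(1, 2))), Pow(Add(12, K), -1)) = Mul(Pow(Add(12, K), -1), Add(l, Pow(7, Rational(1, 2)))))
Mul(12, Add(-1, Function('R')(7, 3))) = Mul(12, Add(-1, Mul(Pow(Add(12, 7), -1), Add(3, Pow(7, Rational(1, 2)))))) = Mul(12, Add(-1, Mul(Pow(19, -1), Add(3, Pow(7, Rational(1, 2)))))) = Mul(12, Add(-1, Mul(Rational(1, 19), Add(3, Pow(7, Rational(1, 2)))))) = Mul(12, Add(-1, Add(Rational(3, 19), Mul(Rational(1, 19), Pow(7, Rational(1, 2)))))) = Mul(12, Add(Rational(-16, 19), Mul(Rational(1, 19), Pow(7, Rational(1, 2))))) = Add(Rational(-192, 19), Mul(Rational(12, 19), Pow(7, Rational(1, 2))))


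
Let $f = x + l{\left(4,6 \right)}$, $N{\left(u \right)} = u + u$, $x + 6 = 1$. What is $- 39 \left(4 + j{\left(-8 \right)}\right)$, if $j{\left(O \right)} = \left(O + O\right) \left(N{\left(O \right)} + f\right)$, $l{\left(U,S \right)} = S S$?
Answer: $9204$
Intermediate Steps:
$l{\left(U,S \right)} = S^{2}$
$x = -5$ ($x = -6 + 1 = -5$)
$N{\left(u \right)} = 2 u$
$f = 31$ ($f = -5 + 6^{2} = -5 + 36 = 31$)
$j{\left(O \right)} = 2 O \left(31 + 2 O\right)$ ($j{\left(O \right)} = \left(O + O\right) \left(2 O + 31\right) = 2 O \left(31 + 2 O\right)$)
$- 39 \left(4 + j{\left(-8 \right)}\right) = - 39 \left(4 + 2 \left(-8\right) \left(31 + 2 \left(-8\right)\right)\right) = - 39 \left(4 + 2 \left(-8\right) \left(31 - 16\right)\right) = - 39 \left(4 + 2 \left(-8\right) 15\right) = - 39 \left(4 - 240\right) = \left(-39\right) \left(-236\right) = 9204$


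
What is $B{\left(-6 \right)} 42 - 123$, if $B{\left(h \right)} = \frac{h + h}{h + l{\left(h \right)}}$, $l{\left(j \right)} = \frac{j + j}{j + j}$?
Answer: $- \frac{111}{5} \approx -22.2$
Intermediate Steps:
$l{\left(j \right)} = 1$ ($l{\left(j \right)} = \frac{2 j}{2 j} = 2 j \frac{1}{2 j} = 1$)
$B{\left(h \right)} = \frac{2 h}{1 + h}$ ($B{\left(h \right)} = \frac{h + h}{h + 1} = \frac{2 h}{1 + h}$)
$B{\left(-6 \right)} 42 - 123 = 2 \left(-6\right) \frac{1}{1 - 6} \cdot 42 - 123 = 2 \left(-6\right) \frac{1}{-5} \cdot 42 - 123 = 2 \left(-6\right) \left(- \frac{1}{5}\right) 42 - 123 = \frac{12}{5} \cdot 42 - 123 = \frac{504}{5} - 123 = - \frac{111}{5}$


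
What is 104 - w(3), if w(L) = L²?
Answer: 95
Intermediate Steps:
104 - w(3) = 104 - 1*3² = 104 - 1*9 = 104 - 9 = 95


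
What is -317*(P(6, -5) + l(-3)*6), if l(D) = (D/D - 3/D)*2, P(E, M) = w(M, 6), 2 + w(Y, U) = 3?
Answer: -7925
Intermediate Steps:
w(Y, U) = 1 (w(Y, U) = -2 + 3 = 1)
P(E, M) = 1
l(D) = 2 - 6/D (l(D) = (1 - 3/D)*2 = 2 - 6/D)
-317*(P(6, -5) + l(-3)*6) = -317*(1 + (2 - 6/(-3))*6) = -317*(1 + (2 - 6*(-1/3))*6) = -317*(1 + (2 + 2)*6) = -317*(1 + 4*6) = -317*(1 + 24) = -317*25 = -7925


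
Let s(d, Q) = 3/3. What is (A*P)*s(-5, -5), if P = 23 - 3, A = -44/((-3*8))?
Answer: 110/3 ≈ 36.667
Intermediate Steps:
s(d, Q) = 1 (s(d, Q) = 3*(1/3) = 1)
A = 11/6 (A = -44/(-24) = -44*(-1/24) = 11/6 ≈ 1.8333)
P = 20
(A*P)*s(-5, -5) = ((11/6)*20)*1 = (110/3)*1 = 110/3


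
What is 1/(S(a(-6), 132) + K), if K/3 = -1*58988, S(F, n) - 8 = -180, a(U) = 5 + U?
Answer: -1/177136 ≈ -5.6454e-6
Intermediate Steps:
S(F, n) = -172 (S(F, n) = 8 - 180 = -172)
K = -176964 (K = 3*(-1*58988) = 3*(-58988) = -176964)
1/(S(a(-6), 132) + K) = 1/(-172 - 176964) = 1/(-177136) = -1/177136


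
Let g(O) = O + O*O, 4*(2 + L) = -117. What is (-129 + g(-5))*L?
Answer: 13625/4 ≈ 3406.3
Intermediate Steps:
L = -125/4 (L = -2 + (¼)*(-117) = -2 - 117/4 = -125/4 ≈ -31.250)
g(O) = O + O²
(-129 + g(-5))*L = (-129 - 5*(1 - 5))*(-125/4) = (-129 - 5*(-4))*(-125/4) = (-129 + 20)*(-125/4) = -109*(-125/4) = 13625/4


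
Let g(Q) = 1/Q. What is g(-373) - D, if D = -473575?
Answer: 176643474/373 ≈ 4.7358e+5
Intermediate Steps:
g(-373) - D = 1/(-373) - 1*(-473575) = -1/373 + 473575 = 176643474/373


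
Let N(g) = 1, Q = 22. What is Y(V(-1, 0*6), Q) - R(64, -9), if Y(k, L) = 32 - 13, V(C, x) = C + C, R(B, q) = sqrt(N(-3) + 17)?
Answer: 19 - 3*sqrt(2) ≈ 14.757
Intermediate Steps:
R(B, q) = 3*sqrt(2) (R(B, q) = sqrt(1 + 17) = sqrt(18) = 3*sqrt(2))
V(C, x) = 2*C
Y(k, L) = 19
Y(V(-1, 0*6), Q) - R(64, -9) = 19 - 3*sqrt(2)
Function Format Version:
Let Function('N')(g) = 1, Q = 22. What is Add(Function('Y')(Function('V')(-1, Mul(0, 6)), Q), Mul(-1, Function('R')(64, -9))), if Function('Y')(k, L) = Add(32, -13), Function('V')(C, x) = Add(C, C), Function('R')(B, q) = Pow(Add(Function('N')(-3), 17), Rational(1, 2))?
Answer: Add(19, Mul(-3, Pow(2, Rational(1, 2)))) ≈ 14.757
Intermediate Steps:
Function('R')(B, q) = Mul(3, Pow(2, Rational(1, 2))) (Function('R')(B, q) = Pow(Add(1, 17), Rational(1, 2)) = Pow(18, Rational(1, 2)) = Mul(3, Pow(2, Rational(1, 2))))
Function('V')(C, x) = Mul(2, C)
Function('Y')(k, L) = 19
Add(Function('Y')(Function('V')(-1, Mul(0, 6)), Q), Mul(-1, Function('R')(64, -9))) = Add(19, Mul(-1, Mul(3, Pow(2, Rational(1, 2))))) = Add(19, Mul(-3, Pow(2, Rational(1, 2))))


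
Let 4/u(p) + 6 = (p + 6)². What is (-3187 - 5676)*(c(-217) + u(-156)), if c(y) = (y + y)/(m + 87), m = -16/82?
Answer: 1773681286000/40028073 ≈ 44311.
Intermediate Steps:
m = -8/41 (m = -16*1/82 = -8/41 ≈ -0.19512)
u(p) = 4/(-6 + (6 + p)²) (u(p) = 4/(-6 + (p + 6)²) = 4/(-6 + (6 + p)²))
c(y) = 82*y/3559 (c(y) = (y + y)/(-8/41 + 87) = (2*y)/(3559/41) = (2*y)*(41/3559) = 82*y/3559)
(-3187 - 5676)*(c(-217) + u(-156)) = (-3187 - 5676)*((82/3559)*(-217) + 4/(-6 + (6 - 156)²)) = -8863*(-17794/3559 + 4/(-6 + (-150)²)) = -8863*(-17794/3559 + 4/(-6 + 22500)) = -8863*(-17794/3559 + 4/22494) = -8863*(-17794/3559 + 4*(1/22494)) = -8863*(-17794/3559 + 2/11247) = -8863*(-200122000/40028073) = 1773681286000/40028073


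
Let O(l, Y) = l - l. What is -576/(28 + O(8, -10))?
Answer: -144/7 ≈ -20.571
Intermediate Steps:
O(l, Y) = 0
-576/(28 + O(8, -10)) = -576/(28 + 0) = -576/28 = (1/28)*(-576) = -144/7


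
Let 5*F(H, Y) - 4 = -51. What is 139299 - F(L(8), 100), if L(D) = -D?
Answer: 696542/5 ≈ 1.3931e+5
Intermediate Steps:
F(H, Y) = -47/5 (F(H, Y) = ⅘ + (⅕)*(-51) = ⅘ - 51/5 = -47/5)
139299 - F(L(8), 100) = 139299 - 1*(-47/5) = 139299 + 47/5 = 696542/5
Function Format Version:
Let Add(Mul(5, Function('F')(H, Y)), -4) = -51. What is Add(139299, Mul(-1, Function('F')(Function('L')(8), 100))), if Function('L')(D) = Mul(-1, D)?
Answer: Rational(696542, 5) ≈ 1.3931e+5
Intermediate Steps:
Function('F')(H, Y) = Rational(-47, 5) (Function('F')(H, Y) = Add(Rational(4, 5), Mul(Rational(1, 5), -51)) = Add(Rational(4, 5), Rational(-51, 5)) = Rational(-47, 5))
Add(139299, Mul(-1, Function('F')(Function('L')(8), 100))) = Add(139299, Mul(-1, Rational(-47, 5))) = Add(139299, Rational(47, 5)) = Rational(696542, 5)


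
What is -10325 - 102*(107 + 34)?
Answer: -24707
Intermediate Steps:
-10325 - 102*(107 + 34) = -10325 - 102*141 = -10325 - 14382 = -24707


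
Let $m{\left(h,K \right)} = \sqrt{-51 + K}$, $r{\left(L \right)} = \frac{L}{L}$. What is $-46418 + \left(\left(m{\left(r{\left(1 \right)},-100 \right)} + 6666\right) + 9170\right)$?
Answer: $-30582 + i \sqrt{151} \approx -30582.0 + 12.288 i$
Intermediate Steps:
$r{\left(L \right)} = 1$
$-46418 + \left(\left(m{\left(r{\left(1 \right)},-100 \right)} + 6666\right) + 9170\right) = -46418 + \left(\left(\sqrt{-51 - 100} + 6666\right) + 9170\right) = -46418 + \left(\left(\sqrt{-151} + 6666\right) + 9170\right) = -46418 + \left(\left(i \sqrt{151} + 6666\right) + 9170\right) = -46418 + \left(\left(6666 + i \sqrt{151}\right) + 9170\right) = -46418 + \left(15836 + i \sqrt{151}\right) = -30582 + i \sqrt{151}$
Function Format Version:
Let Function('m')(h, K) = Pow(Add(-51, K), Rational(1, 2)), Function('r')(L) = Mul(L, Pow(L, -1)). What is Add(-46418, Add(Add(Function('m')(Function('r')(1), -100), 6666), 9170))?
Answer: Add(-30582, Mul(I, Pow(151, Rational(1, 2)))) ≈ Add(-30582., Mul(12.288, I))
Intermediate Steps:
Function('r')(L) = 1
Add(-46418, Add(Add(Function('m')(Function('r')(1), -100), 6666), 9170)) = Add(-46418, Add(Add(Pow(Add(-51, -100), Rational(1, 2)), 6666), 9170)) = Add(-46418, Add(Add(Pow(-151, Rational(1, 2)), 6666), 9170)) = Add(-46418, Add(Add(Mul(I, Pow(151, Rational(1, 2))), 6666), 9170)) = Add(-46418, Add(Add(6666, Mul(I, Pow(151, Rational(1, 2)))), 9170)) = Add(-46418, Add(15836, Mul(I, Pow(151, Rational(1, 2))))) = Add(-30582, Mul(I, Pow(151, Rational(1, 2))))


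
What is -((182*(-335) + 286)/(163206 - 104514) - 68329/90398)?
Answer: 791339825/442136618 ≈ 1.7898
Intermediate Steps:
-((182*(-335) + 286)/(163206 - 104514) - 68329/90398) = -((-60970 + 286)/58692 - 68329*1/90398) = -(-60684*1/58692 - 68329/90398) = -(-5057/4891 - 68329/90398) = -1*(-791339825/442136618) = 791339825/442136618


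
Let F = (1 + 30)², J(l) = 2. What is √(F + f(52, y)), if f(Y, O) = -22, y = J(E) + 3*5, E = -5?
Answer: √939 ≈ 30.643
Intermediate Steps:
y = 17 (y = 2 + 3*5 = 2 + 15 = 17)
F = 961 (F = 31² = 961)
√(F + f(52, y)) = √(961 - 22) = √939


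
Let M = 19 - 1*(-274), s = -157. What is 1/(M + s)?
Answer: 1/136 ≈ 0.0073529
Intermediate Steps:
M = 293 (M = 19 + 274 = 293)
1/(M + s) = 1/(293 - 157) = 1/136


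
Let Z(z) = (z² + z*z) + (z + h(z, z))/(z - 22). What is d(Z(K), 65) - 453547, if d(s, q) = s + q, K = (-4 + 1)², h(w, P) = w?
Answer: -5893178/13 ≈ -4.5332e+5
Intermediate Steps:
K = 9 (K = (-3)² = 9)
Z(z) = 2*z² + 2*z/(-22 + z) (Z(z) = (z² + z*z) + (z + z)/(z - 22) = (z² + z²) + (2*z)/(-22 + z) = 2*z² + 2*z/(-22 + z))
d(s, q) = q + s
d(Z(K), 65) - 453547 = (65 + 2*9*(1 + 9² - 22*9)/(-22 + 9)) - 453547 = (65 + 2*9*(1 + 81 - 198)/(-13)) - 453547 = (65 + 2*9*(-1/13)*(-116)) - 453547 = (65 + 2088/13) - 453547 = 2933/13 - 453547 = -5893178/13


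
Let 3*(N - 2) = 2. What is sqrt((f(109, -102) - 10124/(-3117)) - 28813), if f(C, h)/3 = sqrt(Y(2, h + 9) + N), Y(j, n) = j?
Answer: sqrt(-279906590649 + 9715689*sqrt(42))/3117 ≈ 169.72*I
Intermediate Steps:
N = 8/3 (N = 2 + (1/3)*2 = 2 + 2/3 = 8/3 ≈ 2.6667)
f(C, h) = sqrt(42) (f(C, h) = 3*sqrt(2 + 8/3) = 3*sqrt(14/3) = 3*(sqrt(42)/3) = sqrt(42))
sqrt((f(109, -102) - 10124/(-3117)) - 28813) = sqrt((sqrt(42) - 10124/(-3117)) - 28813) = sqrt((sqrt(42) - 10124*(-1)/3117) - 28813) = sqrt((sqrt(42) - 1*(-10124/3117)) - 28813) = sqrt((sqrt(42) + 10124/3117) - 28813) = sqrt((10124/3117 + sqrt(42)) - 28813) = sqrt(-89799997/3117 + sqrt(42))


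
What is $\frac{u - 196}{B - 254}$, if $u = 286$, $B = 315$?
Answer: $\frac{90}{61} \approx 1.4754$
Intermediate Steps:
$\frac{u - 196}{B - 254} = \frac{286 - 196}{315 - 254} = \frac{90}{315 - 254} = \frac{90}{61}$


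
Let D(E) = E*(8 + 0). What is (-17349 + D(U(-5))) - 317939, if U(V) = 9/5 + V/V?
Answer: -1676328/5 ≈ -3.3527e+5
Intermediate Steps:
U(V) = 14/5 (U(V) = 9*(1/5) + 1 = 9/5 + 1 = 14/5)
D(E) = 8*E (D(E) = E*8 = 8*E)
(-17349 + D(U(-5))) - 317939 = (-17349 + 8*(14/5)) - 317939 = (-17349 + 112/5) - 317939 = -86633/5 - 317939 = -1676328/5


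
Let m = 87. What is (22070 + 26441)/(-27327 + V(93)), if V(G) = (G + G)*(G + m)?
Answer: 48511/6153 ≈ 7.8841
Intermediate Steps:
V(G) = 2*G*(87 + G) (V(G) = (G + G)*(G + 87) = (2*G)*(87 + G) = 2*G*(87 + G))
(22070 + 26441)/(-27327 + V(93)) = (22070 + 26441)/(-27327 + 2*93*(87 + 93)) = 48511/(-27327 + 2*93*180) = 48511/(-27327 + 33480) = 48511/6153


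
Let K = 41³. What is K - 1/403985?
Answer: 27843050184/403985 ≈ 68921.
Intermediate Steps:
K = 68921
K - 1/403985 = 68921 - 1/403985 = 27843050184/403985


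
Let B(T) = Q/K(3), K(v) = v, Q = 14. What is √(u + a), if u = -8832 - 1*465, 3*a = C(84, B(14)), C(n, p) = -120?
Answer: I*√9337 ≈ 96.628*I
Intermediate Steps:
B(T) = 14/3
a = -40 (a = (⅓)*(-120) = -40)
u = -9297 (u = -8832 - 465 = -9297)
√(u + a) = √(-9297 - 40) = √(-9337) = I*√9337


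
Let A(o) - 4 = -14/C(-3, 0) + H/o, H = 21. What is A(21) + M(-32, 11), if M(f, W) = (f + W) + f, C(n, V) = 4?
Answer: -103/2 ≈ -51.500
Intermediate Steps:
A(o) = 1/2 + 21/o (A(o) = 4 + (-14/4 + 21/o) = 4 + (-14*1/4 + 21/o) = 4 + (-7/2 + 21/o) = 1/2 + 21/o)
M(f, W) = W + 2*f (M(f, W) = (W + f) + f = W + 2*f)
A(21) + M(-32, 11) = (1/2)*(42 + 21)/21 + (11 + 2*(-32)) = (1/2)*(1/21)*63 + (11 - 64) = 3/2 - 53 = -103/2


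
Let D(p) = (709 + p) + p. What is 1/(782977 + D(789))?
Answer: 1/785264 ≈ 1.2735e-6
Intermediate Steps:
D(p) = 709 + 2*p
1/(782977 + D(789)) = 1/(782977 + (709 + 2*789)) = 1/(782977 + (709 + 1578)) = 1/(782977 + 2287) = 1/785264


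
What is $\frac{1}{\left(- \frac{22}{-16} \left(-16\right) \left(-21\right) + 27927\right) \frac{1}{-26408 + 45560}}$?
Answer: $\frac{6384}{9463} \approx 0.67463$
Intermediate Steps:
$\frac{1}{\left(- \frac{22}{-16} \left(-16\right) \left(-21\right) + 27927\right) \frac{1}{-26408 + 45560}} = \frac{1}{\left(\left(-22\right) \left(- \frac{1}{16}\right) \left(-16\right) \left(-21\right) + 27927\right) \frac{1}{19152}} = \frac{1}{\left(\frac{11}{8} \left(-16\right) \left(-21\right) + 27927\right) \frac{1}{19152}} = \frac{1}{\left(\left(-22\right) \left(-21\right) + 27927\right) \frac{1}{19152}} = \frac{1}{\left(462 + 27927\right) \frac{1}{19152}} = \frac{1}{28389 \cdot \frac{1}{19152}} = \frac{1}{\frac{9463}{6384}} = \frac{6384}{9463}$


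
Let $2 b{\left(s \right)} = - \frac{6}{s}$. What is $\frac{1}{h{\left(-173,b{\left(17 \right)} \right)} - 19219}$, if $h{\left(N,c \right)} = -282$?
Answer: $- \frac{1}{19501} \approx -5.1279 \cdot 10^{-5}$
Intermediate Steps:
$b{\left(s \right)} = - \frac{3}{s}$ ($b{\left(s \right)} = \frac{\left(-6\right) \frac{1}{s}}{2} = - \frac{3}{s}$)
$\frac{1}{h{\left(-173,b{\left(17 \right)} \right)} - 19219} = \frac{1}{-282 - 19219} = \frac{1}{-19501} = - \frac{1}{19501}$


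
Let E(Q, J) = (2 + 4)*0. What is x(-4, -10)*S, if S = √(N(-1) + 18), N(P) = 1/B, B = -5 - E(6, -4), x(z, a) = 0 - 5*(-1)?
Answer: √445 ≈ 21.095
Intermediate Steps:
x(z, a) = 5 (x(z, a) = 0 + 5 = 5)
E(Q, J) = 0 (E(Q, J) = 6*0 = 0)
B = -5 (B = -5 - 1*0 = -5 + 0 = -5)
N(P) = -⅕ (N(P) = 1/(-5) = -⅕)
S = √445/5 (S = √(-⅕ + 18) = √(89/5) = √445/5 ≈ 4.2190)
x(-4, -10)*S = 5*(√445/5) = √445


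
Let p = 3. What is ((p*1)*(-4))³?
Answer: -1728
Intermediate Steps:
((p*1)*(-4))³ = ((3*1)*(-4))³ = (3*(-4))³ = (-12)³ = -1728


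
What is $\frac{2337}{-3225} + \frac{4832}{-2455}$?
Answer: $- \frac{1421369}{527825} \approx -2.6929$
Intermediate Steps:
$\frac{2337}{-3225} + \frac{4832}{-2455} = 2337 \left(- \frac{1}{3225}\right) + 4832 \left(- \frac{1}{2455}\right) = - \frac{779}{1075} - \frac{4832}{2455} = - \frac{1421369}{527825}$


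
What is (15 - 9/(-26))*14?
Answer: 2793/13 ≈ 214.85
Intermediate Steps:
(15 - 9/(-26))*14 = (15 - 9*(-1/26))*14 = (15 + 9/26)*14 = (399/26)*14 = 2793/13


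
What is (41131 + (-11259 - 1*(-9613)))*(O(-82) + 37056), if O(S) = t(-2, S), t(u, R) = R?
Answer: 1459918390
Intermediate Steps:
O(S) = S
(41131 + (-11259 - 1*(-9613)))*(O(-82) + 37056) = (41131 + (-11259 - 1*(-9613)))*(-82 + 37056) = (41131 + (-11259 + 9613))*36974 = (41131 - 1646)*36974 = 39485*36974 = 1459918390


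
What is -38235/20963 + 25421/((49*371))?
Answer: -162173642/381086377 ≈ -0.42556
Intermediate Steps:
-38235/20963 + 25421/((49*371)) = -38235*1/20963 + 25421/18179 = -38235/20963 + 25421*(1/18179) = -38235/20963 + 25421/18179 = -162173642/381086377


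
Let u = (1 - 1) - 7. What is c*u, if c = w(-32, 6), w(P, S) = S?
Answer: -42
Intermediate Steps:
c = 6
u = -7 (u = 0 - 7 = -7)
c*u = 6*(-7) = -42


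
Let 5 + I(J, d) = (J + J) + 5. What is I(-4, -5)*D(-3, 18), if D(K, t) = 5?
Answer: -40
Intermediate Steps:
I(J, d) = 2*J (I(J, d) = -5 + ((J + J) + 5) = -5 + (2*J + 5) = -5 + (5 + 2*J) = 2*J)
I(-4, -5)*D(-3, 18) = (2*(-4))*5 = -8*5 = -40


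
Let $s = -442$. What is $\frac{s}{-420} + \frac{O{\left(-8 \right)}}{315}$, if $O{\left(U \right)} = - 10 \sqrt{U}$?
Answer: $\frac{221}{210} - \frac{4 i \sqrt{2}}{63} \approx 1.0524 - 0.089791 i$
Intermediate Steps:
$\frac{s}{-420} + \frac{O{\left(-8 \right)}}{315} = - \frac{442}{-420} + \frac{\left(-10\right) \sqrt{-8}}{315} = \left(-442\right) \left(- \frac{1}{420}\right) + - 10 \cdot 2 i \sqrt{2} \cdot \frac{1}{315} = \frac{221}{210} + - 20 i \sqrt{2} \cdot \frac{1}{315} = \frac{221}{210} - \frac{4 i \sqrt{2}}{63}$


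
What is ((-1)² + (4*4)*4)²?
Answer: 4225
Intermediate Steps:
((-1)² + (4*4)*4)² = (1 + 16*4)² = (1 + 64)² = 65² = 4225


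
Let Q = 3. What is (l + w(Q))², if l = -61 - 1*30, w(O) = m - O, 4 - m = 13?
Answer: 10609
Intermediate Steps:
m = -9 (m = 4 - 1*13 = 4 - 13 = -9)
w(O) = -9 - O
l = -91 (l = -61 - 30 = -91)
(l + w(Q))² = (-91 + (-9 - 1*3))² = (-91 + (-9 - 3))² = (-91 - 12)² = (-103)² = 10609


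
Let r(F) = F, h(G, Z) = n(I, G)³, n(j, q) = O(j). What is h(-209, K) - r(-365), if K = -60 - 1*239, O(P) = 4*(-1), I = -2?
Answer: 301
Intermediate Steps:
O(P) = -4
n(j, q) = -4
K = -299 (K = -60 - 239 = -299)
h(G, Z) = -64 (h(G, Z) = (-4)³ = -64)
h(-209, K) - r(-365) = -64 - 1*(-365) = -64 + 365 = 301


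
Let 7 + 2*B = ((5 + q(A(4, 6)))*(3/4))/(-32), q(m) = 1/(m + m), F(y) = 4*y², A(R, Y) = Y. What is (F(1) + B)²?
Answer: 203401/1048576 ≈ 0.19398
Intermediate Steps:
q(m) = 1/(2*m)
B = -3645/1024 (B = -7/2 + (((5 + (½)/6)*(3/4))/(-32))/2 = -7/2 + (((5 + (½)*(⅙))*(3*(¼)))*(-1/32))/2 = -7/2 + (((5 + 1/12)*(¾))*(-1/32))/2 = -7/2 + (((61/12)*(¾))*(-1/32))/2 = -7/2 + ((61/16)*(-1/32))/2 = -7/2 + (½)*(-61/512) = -7/2 - 61/1024 = -3645/1024 ≈ -3.5596)
(F(1) + B)² = (4*1² - 3645/1024)² = (4*1 - 3645/1024)² = (4 - 3645/1024)² = (451/1024)² = 203401/1048576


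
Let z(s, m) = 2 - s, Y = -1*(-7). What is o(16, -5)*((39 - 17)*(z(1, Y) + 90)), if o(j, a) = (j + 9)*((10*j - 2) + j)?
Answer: 8708700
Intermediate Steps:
Y = 7
o(j, a) = (-2 + 11*j)*(9 + j) (o(j, a) = (9 + j)*((-2 + 10*j) + j) = (9 + j)*(-2 + 11*j) = (-2 + 11*j)*(9 + j))
o(16, -5)*((39 - 17)*(z(1, Y) + 90)) = (-18 + 11*16² + 97*16)*((39 - 17)*((2 - 1*1) + 90)) = (-18 + 11*256 + 1552)*(22*((2 - 1) + 90)) = (-18 + 2816 + 1552)*(22*(1 + 90)) = 4350*(22*91) = 4350*2002 = 8708700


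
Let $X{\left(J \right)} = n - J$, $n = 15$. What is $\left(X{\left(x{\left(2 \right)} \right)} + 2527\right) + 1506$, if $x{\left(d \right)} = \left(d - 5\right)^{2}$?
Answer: $4039$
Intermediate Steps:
$x{\left(d \right)} = \left(-5 + d\right)^{2}$
$X{\left(J \right)} = 15 - J$
$\left(X{\left(x{\left(2 \right)} \right)} + 2527\right) + 1506 = \left(\left(15 - \left(-5 + 2\right)^{2}\right) + 2527\right) + 1506 = \left(\left(15 - \left(-3\right)^{2}\right) + 2527\right) + 1506 = \left(\left(15 - 9\right) + 2527\right) + 1506 = \left(6 + 2527\right) + 1506 = 2533 + 1506 = 4039$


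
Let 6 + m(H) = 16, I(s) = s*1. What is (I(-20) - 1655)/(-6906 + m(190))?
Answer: 1675/6896 ≈ 0.24289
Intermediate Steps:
I(s) = s
m(H) = 10 (m(H) = -6 + 16 = 10)
(I(-20) - 1655)/(-6906 + m(190)) = (-20 - 1655)/(-6906 + 10) = -1675/(-6896) = -1675*(-1/6896) = 1675/6896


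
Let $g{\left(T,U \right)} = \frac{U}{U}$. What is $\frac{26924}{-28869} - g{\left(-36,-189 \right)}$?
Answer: $- \frac{55793}{28869} \approx -1.9326$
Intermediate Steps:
$g{\left(T,U \right)} = 1$
$\frac{26924}{-28869} - g{\left(-36,-189 \right)} = \frac{26924}{-28869} - 1 = 26924 \left(- \frac{1}{28869}\right) - 1 = - \frac{26924}{28869} - 1 = - \frac{55793}{28869}$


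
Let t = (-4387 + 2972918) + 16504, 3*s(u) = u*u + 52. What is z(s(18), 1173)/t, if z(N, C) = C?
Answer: 1173/2985035 ≈ 0.00039296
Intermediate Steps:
s(u) = 52/3 + u²/3 (s(u) = (u*u + 52)/3 = (u² + 52)/3 = (52 + u²)/3 = 52/3 + u²/3)
t = 2985035 (t = 2968531 + 16504 = 2985035)
z(s(18), 1173)/t = 1173/2985035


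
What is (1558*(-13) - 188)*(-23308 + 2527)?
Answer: 424805202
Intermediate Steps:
(1558*(-13) - 188)*(-23308 + 2527) = (-20254 - 188)*(-20781) = -20442*(-20781) = 424805202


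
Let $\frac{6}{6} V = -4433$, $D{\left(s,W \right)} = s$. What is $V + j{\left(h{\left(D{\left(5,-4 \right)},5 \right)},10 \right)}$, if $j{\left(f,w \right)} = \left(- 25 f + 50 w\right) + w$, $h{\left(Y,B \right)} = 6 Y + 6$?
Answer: $-4823$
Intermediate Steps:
$h{\left(Y,B \right)} = 6 + 6 Y$
$V = -4433$
$j{\left(f,w \right)} = - 25 f + 51 w$
$V + j{\left(h{\left(D{\left(5,-4 \right)},5 \right)},10 \right)} = -4433 + \left(- 25 \left(6 + 6 \cdot 5\right) + 51 \cdot 10\right) = -4433 + \left(- 25 \left(6 + 30\right) + 510\right) = -4433 + \left(\left(-25\right) 36 + 510\right) = -4433 + \left(-900 + 510\right) = -4433 - 390 = -4823$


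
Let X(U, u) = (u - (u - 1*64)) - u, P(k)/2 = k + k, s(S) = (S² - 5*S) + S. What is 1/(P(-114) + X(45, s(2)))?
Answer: -1/388 ≈ -0.0025773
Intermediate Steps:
s(S) = S² - 4*S
P(k) = 4*k (P(k) = 2*(k + k) = 2*(2*k) = 4*k)
X(U, u) = 64 - u (X(U, u) = (u - (u - 64)) - u = (u - (-64 + u)) - u = (u + (64 - u)) - u = 64 - u)
1/(P(-114) + X(45, s(2))) = 1/(4*(-114) + (64 - 2*(-4 + 2))) = 1/(-456 + (64 - 2*(-2))) = 1/(-456 + (64 - 1*(-4))) = 1/(-456 + (64 + 4)) = 1/(-456 + 68) = 1/(-388) = -1/388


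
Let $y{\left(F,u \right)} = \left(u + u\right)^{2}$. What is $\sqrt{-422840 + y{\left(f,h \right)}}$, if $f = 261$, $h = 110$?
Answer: $2 i \sqrt{93610} \approx 611.92 i$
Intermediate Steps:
$y{\left(F,u \right)} = 4 u^{2}$ ($y{\left(F,u \right)} = \left(2 u\right)^{2} = 4 u^{2}$)
$\sqrt{-422840 + y{\left(f,h \right)}} = \sqrt{-422840 + 4 \cdot 110^{2}} = \sqrt{-422840 + 4 \cdot 12100} = \sqrt{-422840 + 48400} = \sqrt{-374440} = 2 i \sqrt{93610}$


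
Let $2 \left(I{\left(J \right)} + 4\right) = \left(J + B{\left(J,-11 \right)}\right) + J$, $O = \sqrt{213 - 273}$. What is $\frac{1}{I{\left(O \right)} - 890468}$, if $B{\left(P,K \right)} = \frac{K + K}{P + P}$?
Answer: $- \frac{213713280}{190305691885321} - \frac{524 i \sqrt{15}}{190305691885321} \approx -1.123 \cdot 10^{-6} - 1.0664 \cdot 10^{-11} i$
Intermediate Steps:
$O = 2 i \sqrt{15}$ ($O = \sqrt{-60} = 2 i \sqrt{15} \approx 7.746 i$)
$B{\left(P,K \right)} = \frac{K}{P}$ ($B{\left(P,K \right)} = \frac{2 K}{2 P} = 2 K \frac{1}{2 P} = \frac{K}{P}$)
$I{\left(J \right)} = -4 + J - \frac{11}{2 J}$ ($I{\left(J \right)} = -4 + \frac{\left(J - \frac{11}{J}\right) + J}{2} = -4 + \frac{- \frac{11}{J} + 2 J}{2} = -4 + \left(J - \frac{11}{2 J}\right) = -4 + J - \frac{11}{2 J}$)
$\frac{1}{I{\left(O \right)} - 890468} = \frac{1}{\left(-4 + 2 i \sqrt{15} - \frac{11}{2 \cdot 2 i \sqrt{15}}\right) - 890468} = \frac{1}{\left(-4 + 2 i \sqrt{15} - \frac{11 \left(- \frac{i \sqrt{15}}{30}\right)}{2}\right) - 890468} = \frac{1}{\left(-4 + 2 i \sqrt{15} + \frac{11 i \sqrt{15}}{60}\right) - 890468} = \frac{1}{\left(-4 + \frac{131 i \sqrt{15}}{60}\right) - 890468} = \frac{1}{-890472 + \frac{131 i \sqrt{15}}{60}}$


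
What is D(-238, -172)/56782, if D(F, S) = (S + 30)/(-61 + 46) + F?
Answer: -1714/425865 ≈ -0.0040248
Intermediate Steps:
D(F, S) = -2 + F - S/15 (D(F, S) = (30 + S)/(-15) + F = (30 + S)*(-1/15) + F = (-2 - S/15) + F = -2 + F - S/15)
D(-238, -172)/56782 = (-2 - 238 - 1/15*(-172))/56782 = (-2 - 238 + 172/15)*(1/56782) = -3428/15*1/56782 = -1714/425865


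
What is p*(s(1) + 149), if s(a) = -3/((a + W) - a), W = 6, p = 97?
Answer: 28809/2 ≈ 14405.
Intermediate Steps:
s(a) = -½ (s(a) = -3/((a + 6) - a) = -3/((6 + a) - a) = -3/6 = -3*⅙ = -½)
p*(s(1) + 149) = 97*(-½ + 149) = 97*(297/2) = 28809/2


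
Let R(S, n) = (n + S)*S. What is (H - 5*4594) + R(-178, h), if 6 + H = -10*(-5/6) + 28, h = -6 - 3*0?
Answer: 29437/3 ≈ 9812.3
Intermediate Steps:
h = -6 (h = -6 + 0 = -6)
R(S, n) = S*(S + n) (R(S, n) = (S + n)*S = S*(S + n))
H = 91/3 (H = -6 + (-10*(-5/6) + 28) = -6 + (-10*(-5*⅙) + 28) = -6 + (-10*(-5)/6 + 28) = -6 + (-10*(-⅚) + 28) = -6 + (25/3 + 28) = -6 + 109/3 = 91/3 ≈ 30.333)
(H - 5*4594) + R(-178, h) = (91/3 - 5*4594) - 178*(-178 - 6) = (91/3 - 22970) - 178*(-184) = -68819/3 + 32752 = 29437/3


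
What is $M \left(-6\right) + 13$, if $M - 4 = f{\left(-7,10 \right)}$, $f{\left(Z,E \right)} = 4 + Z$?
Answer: $7$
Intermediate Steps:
$M = 1$ ($M = 4 + \left(4 - 7\right) = 4 - 3 = 1$)
$M \left(-6\right) + 13 = 1 \left(-6\right) + 13 = -6 + 13 = 7$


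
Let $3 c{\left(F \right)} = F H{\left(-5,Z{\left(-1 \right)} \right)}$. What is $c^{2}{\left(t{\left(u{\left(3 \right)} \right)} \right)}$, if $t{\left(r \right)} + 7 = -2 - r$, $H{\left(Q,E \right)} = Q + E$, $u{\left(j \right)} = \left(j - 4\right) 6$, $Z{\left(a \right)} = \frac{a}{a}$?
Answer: $16$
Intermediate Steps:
$Z{\left(a \right)} = 1$
$u{\left(j \right)} = -24 + 6 j$ ($u{\left(j \right)} = \left(-4 + j\right) 6 = -24 + 6 j$)
$H{\left(Q,E \right)} = E + Q$
$t{\left(r \right)} = -9 - r$ ($t{\left(r \right)} = -7 - \left(2 + r\right) = -9 - r$)
$c{\left(F \right)} = - \frac{4 F}{3}$ ($c{\left(F \right)} = \frac{F \left(1 - 5\right)}{3} = \frac{F \left(-4\right)}{3} = \frac{\left(-4\right) F}{3} = - \frac{4 F}{3}$)
$c^{2}{\left(t{\left(u{\left(3 \right)} \right)} \right)} = \left(- \frac{4 \left(-9 - \left(-24 + 6 \cdot 3\right)\right)}{3}\right)^{2} = \left(- \frac{4 \left(-9 - \left(-24 + 18\right)\right)}{3}\right)^{2} = \left(- \frac{4 \left(-9 - -6\right)}{3}\right)^{2} = \left(- \frac{4 \left(-9 + 6\right)}{3}\right)^{2} = \left(\left(- \frac{4}{3}\right) \left(-3\right)\right)^{2} = 4^{2} = 16$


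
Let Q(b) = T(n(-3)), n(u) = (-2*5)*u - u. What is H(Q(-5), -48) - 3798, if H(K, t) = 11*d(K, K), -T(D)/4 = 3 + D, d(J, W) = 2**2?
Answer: -3754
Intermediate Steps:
d(J, W) = 4
n(u) = -11*u (n(u) = -10*u - u = -11*u)
T(D) = -12 - 4*D (T(D) = -4*(3 + D) = -12 - 4*D)
Q(b) = -144 (Q(b) = -12 - (-44)*(-3) = -12 - 4*33 = -12 - 132 = -144)
H(K, t) = 44 (H(K, t) = 11*4 = 44)
H(Q(-5), -48) - 3798 = 44 - 3798 = -3754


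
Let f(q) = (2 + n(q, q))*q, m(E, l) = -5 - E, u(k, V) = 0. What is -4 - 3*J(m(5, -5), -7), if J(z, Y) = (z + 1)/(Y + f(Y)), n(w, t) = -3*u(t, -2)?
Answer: -37/7 ≈ -5.2857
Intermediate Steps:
n(w, t) = 0 (n(w, t) = -3*0 = 0)
f(q) = 2*q (f(q) = (2 + 0)*q = 2*q)
J(z, Y) = (1 + z)/(3*Y) (J(z, Y) = (z + 1)/(Y + 2*Y) = (1 + z)/((3*Y)) = (1 + z)*(1/(3*Y)) = (1 + z)/(3*Y))
-4 - 3*J(m(5, -5), -7) = -4 - (1 + (-5 - 1*5))/(-7) = -4 - (-1)*(1 + (-5 - 5))/7 = -4 - (-1)*(1 - 10)/7 = -4 - (-1)*(-9)/7 = -4 - 3*3/7 = -4 - 9/7 = -37/7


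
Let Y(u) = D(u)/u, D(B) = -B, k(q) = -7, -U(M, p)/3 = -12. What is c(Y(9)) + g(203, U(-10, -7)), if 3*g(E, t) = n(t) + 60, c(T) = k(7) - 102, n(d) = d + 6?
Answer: -75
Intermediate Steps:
U(M, p) = 36 (U(M, p) = -3*(-12) = 36)
n(d) = 6 + d
Y(u) = -1 (Y(u) = (-u)/u = -1)
c(T) = -109 (c(T) = -7 - 102 = -109)
g(E, t) = 22 + t/3 (g(E, t) = ((6 + t) + 60)/3 = (66 + t)/3 = 22 + t/3)
c(Y(9)) + g(203, U(-10, -7)) = -109 + (22 + (⅓)*36) = -109 + (22 + 12) = -109 + 34 = -75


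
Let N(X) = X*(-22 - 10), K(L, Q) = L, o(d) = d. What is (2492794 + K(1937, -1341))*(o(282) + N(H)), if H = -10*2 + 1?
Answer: 2220310590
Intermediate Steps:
H = -19 (H = -20 + 1 = -19)
N(X) = -32*X (N(X) = X*(-32) = -32*X)
(2492794 + K(1937, -1341))*(o(282) + N(H)) = (2492794 + 1937)*(282 - 32*(-19)) = 2494731*(282 + 608) = 2494731*890 = 2220310590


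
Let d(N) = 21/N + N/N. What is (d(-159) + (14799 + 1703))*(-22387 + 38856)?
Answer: 14404643788/53 ≈ 2.7179e+8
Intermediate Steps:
d(N) = 1 + 21/N (d(N) = 21/N + 1 = 1 + 21/N)
(d(-159) + (14799 + 1703))*(-22387 + 38856) = ((21 - 159)/(-159) + (14799 + 1703))*(-22387 + 38856) = (-1/159*(-138) + 16502)*16469 = (46/53 + 16502)*16469 = (874652/53)*16469 = 14404643788/53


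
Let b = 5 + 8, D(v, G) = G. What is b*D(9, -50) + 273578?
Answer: 272928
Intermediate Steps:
b = 13
b*D(9, -50) + 273578 = 13*(-50) + 273578 = -650 + 273578 = 272928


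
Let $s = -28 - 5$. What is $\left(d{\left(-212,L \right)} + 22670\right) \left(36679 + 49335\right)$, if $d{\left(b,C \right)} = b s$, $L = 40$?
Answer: $2551691324$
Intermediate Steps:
$s = -33$
$d{\left(b,C \right)} = - 33 b$ ($d{\left(b,C \right)} = b \left(-33\right) = - 33 b$)
$\left(d{\left(-212,L \right)} + 22670\right) \left(36679 + 49335\right) = \left(\left(-33\right) \left(-212\right) + 22670\right) \left(36679 + 49335\right) = \left(6996 + 22670\right) 86014 = 29666 \cdot 86014 = 2551691324$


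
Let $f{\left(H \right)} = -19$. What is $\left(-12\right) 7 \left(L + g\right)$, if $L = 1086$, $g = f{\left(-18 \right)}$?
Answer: $-89628$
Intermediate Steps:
$g = -19$
$\left(-12\right) 7 \left(L + g\right) = \left(-12\right) 7 \left(1086 - 19\right) = \left(-84\right) 1067 = -89628$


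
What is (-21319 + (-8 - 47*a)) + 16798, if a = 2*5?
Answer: -4999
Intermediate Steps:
a = 10
(-21319 + (-8 - 47*a)) + 16798 = (-21319 + (-8 - 47*10)) + 16798 = (-21319 + (-8 - 470)) + 16798 = (-21319 - 478) + 16798 = -21797 + 16798 = -4999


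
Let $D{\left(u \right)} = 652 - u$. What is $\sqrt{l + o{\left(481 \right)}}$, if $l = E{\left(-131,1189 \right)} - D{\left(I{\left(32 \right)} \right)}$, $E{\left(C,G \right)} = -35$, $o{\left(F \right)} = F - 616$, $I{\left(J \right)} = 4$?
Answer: $i \sqrt{818} \approx 28.601 i$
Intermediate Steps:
$o{\left(F \right)} = -616 + F$
$l = -683$ ($l = -35 - \left(652 - 4\right) = -35 - 648 = -683$)
$\sqrt{l + o{\left(481 \right)}} = \sqrt{-683 + \left(-616 + 481\right)} = \sqrt{-683 - 135} = \sqrt{-818} = i \sqrt{818}$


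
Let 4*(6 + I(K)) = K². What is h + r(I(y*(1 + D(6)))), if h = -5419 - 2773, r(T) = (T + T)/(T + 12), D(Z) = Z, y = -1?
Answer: -597966/73 ≈ -8191.3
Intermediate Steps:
I(K) = -6 + K²/4
r(T) = 2*T/(12 + T) (r(T) = (2*T)/(12 + T) = 2*T/(12 + T))
h = -8192
h + r(I(y*(1 + D(6)))) = -8192 + 2*(-6 + (-(1 + 6))²/4)/(12 + (-6 + (-(1 + 6))²/4)) = -8192 + 2*(-6 + (-1*7)²/4)/(12 + (-6 + (-1*7)²/4)) = -8192 + 2*(-6 + (¼)*(-7)²)/(12 + (-6 + (¼)*(-7)²)) = -8192 + 2*(-6 + (¼)*49)/(12 + (-6 + (¼)*49)) = -8192 + 2*(-6 + 49/4)/(12 + (-6 + 49/4)) = -8192 + 2*(25/4)/(12 + 25/4) = -8192 + 2*(25/4)/(73/4) = -8192 + 2*(25/4)*(4/73) = -8192 + 50/73 = -597966/73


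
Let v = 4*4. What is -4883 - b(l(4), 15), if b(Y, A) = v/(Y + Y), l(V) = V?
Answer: -4885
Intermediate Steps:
v = 16
b(Y, A) = 8/Y (b(Y, A) = 16/(Y + Y) = 16/(2*Y) = (1/(2*Y))*16 = 8/Y)
-4883 - b(l(4), 15) = -4883 - 8/4 = -4883 - 1*2 = -4883 - 2 = -4885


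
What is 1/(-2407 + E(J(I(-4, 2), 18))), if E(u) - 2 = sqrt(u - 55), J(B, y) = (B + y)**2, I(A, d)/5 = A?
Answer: -2405/5784076 - I*sqrt(51)/5784076 ≈ -0.0004158 - 1.2347e-6*I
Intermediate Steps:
I(A, d) = 5*A
E(u) = 2 + sqrt(-55 + u) (E(u) = 2 + sqrt(u - 55) = 2 + sqrt(-55 + u))
1/(-2407 + E(J(I(-4, 2), 18))) = 1/(-2407 + (2 + sqrt(-55 + (5*(-4) + 18)**2))) = 1/(-2407 + (2 + sqrt(-55 + (-20 + 18)**2))) = 1/(-2407 + (2 + sqrt(-55 + (-2)**2))) = 1/(-2407 + (2 + sqrt(-55 + 4))) = 1/(-2407 + (2 + sqrt(-51))) = 1/(-2407 + (2 + I*sqrt(51))) = 1/(-2405 + I*sqrt(51))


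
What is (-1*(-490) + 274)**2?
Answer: 583696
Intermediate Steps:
(-1*(-490) + 274)**2 = (490 + 274)**2 = 764**2 = 583696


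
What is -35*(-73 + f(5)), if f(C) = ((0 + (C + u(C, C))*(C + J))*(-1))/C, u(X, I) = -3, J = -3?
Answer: 2583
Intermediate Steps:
f(C) = -(-3 + C)²/C (f(C) = ((0 + (C - 3)*(C - 3))*(-1))/C = ((0 + (-3 + C)*(-3 + C))*(-1))/C = ((0 + (-3 + C)²)*(-1))/C = ((-3 + C)²*(-1))/C = (-(-3 + C)²)/C = -(-3 + C)²/C)
-35*(-73 + f(5)) = -35*(-73 + (6 - 1*5 - 9/5)) = -35*(-73 + (6 - 5 - 9*⅕)) = -35*(-73 + (6 - 5 - 9/5)) = -35*(-73 - ⅘) = -35*(-369/5) = 2583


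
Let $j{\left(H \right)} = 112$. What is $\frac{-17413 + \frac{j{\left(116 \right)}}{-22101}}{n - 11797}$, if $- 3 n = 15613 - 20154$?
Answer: $\frac{15393793}{9090878} \approx 1.6933$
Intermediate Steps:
$n = \frac{4541}{3}$ ($n = - \frac{15613 - 20154}{3} = \left(- \frac{1}{3}\right) \left(-4541\right) = \frac{4541}{3} \approx 1513.7$)
$\frac{-17413 + \frac{j{\left(116 \right)}}{-22101}}{n - 11797} = \frac{-17413 + \frac{112}{-22101}}{\frac{4541}{3} - 11797} = \frac{-17413 + 112 \left(- \frac{1}{22101}\right)}{\frac{4541}{3} - 11797} = \frac{-17413 - \frac{112}{22101}}{\frac{4541}{3} - 11797} = - \frac{384844825}{22101 \left(- \frac{30850}{3}\right)} = \left(- \frac{384844825}{22101}\right) \left(- \frac{3}{30850}\right) = \frac{15393793}{9090878}$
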